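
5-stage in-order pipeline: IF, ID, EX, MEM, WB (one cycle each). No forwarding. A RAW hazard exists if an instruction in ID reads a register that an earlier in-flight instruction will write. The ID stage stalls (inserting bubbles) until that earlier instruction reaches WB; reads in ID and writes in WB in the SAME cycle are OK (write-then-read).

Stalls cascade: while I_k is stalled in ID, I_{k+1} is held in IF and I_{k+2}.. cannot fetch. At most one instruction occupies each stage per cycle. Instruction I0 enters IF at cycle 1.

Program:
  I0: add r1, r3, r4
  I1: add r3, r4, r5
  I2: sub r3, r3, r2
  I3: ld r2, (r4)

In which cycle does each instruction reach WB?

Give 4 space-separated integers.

Answer: 5 6 9 10

Derivation:
I0 add r1 <- r3,r4: IF@1 ID@2 stall=0 (-) EX@3 MEM@4 WB@5
I1 add r3 <- r4,r5: IF@2 ID@3 stall=0 (-) EX@4 MEM@5 WB@6
I2 sub r3 <- r3,r2: IF@3 ID@4 stall=2 (RAW on I1.r3 (WB@6)) EX@7 MEM@8 WB@9
I3 ld r2 <- r4: IF@4 ID@7 stall=0 (-) EX@8 MEM@9 WB@10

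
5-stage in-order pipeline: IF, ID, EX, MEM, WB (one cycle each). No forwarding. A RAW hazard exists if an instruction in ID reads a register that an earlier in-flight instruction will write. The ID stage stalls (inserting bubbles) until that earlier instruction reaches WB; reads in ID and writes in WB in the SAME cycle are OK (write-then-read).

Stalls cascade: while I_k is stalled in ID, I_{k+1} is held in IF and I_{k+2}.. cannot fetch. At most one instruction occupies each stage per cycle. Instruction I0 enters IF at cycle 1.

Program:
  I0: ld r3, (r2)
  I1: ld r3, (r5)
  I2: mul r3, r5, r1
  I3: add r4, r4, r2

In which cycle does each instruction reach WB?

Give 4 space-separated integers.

I0 ld r3 <- r2: IF@1 ID@2 stall=0 (-) EX@3 MEM@4 WB@5
I1 ld r3 <- r5: IF@2 ID@3 stall=0 (-) EX@4 MEM@5 WB@6
I2 mul r3 <- r5,r1: IF@3 ID@4 stall=0 (-) EX@5 MEM@6 WB@7
I3 add r4 <- r4,r2: IF@4 ID@5 stall=0 (-) EX@6 MEM@7 WB@8

Answer: 5 6 7 8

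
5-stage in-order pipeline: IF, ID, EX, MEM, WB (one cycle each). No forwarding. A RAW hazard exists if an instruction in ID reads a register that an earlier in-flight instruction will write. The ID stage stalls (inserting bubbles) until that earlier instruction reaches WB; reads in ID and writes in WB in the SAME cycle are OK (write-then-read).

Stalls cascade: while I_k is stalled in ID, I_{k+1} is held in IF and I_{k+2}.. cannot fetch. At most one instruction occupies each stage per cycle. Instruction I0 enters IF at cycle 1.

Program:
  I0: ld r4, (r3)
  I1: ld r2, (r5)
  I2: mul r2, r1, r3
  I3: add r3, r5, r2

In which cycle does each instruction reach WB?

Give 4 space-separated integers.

Answer: 5 6 7 10

Derivation:
I0 ld r4 <- r3: IF@1 ID@2 stall=0 (-) EX@3 MEM@4 WB@5
I1 ld r2 <- r5: IF@2 ID@3 stall=0 (-) EX@4 MEM@5 WB@6
I2 mul r2 <- r1,r3: IF@3 ID@4 stall=0 (-) EX@5 MEM@6 WB@7
I3 add r3 <- r5,r2: IF@4 ID@5 stall=2 (RAW on I2.r2 (WB@7)) EX@8 MEM@9 WB@10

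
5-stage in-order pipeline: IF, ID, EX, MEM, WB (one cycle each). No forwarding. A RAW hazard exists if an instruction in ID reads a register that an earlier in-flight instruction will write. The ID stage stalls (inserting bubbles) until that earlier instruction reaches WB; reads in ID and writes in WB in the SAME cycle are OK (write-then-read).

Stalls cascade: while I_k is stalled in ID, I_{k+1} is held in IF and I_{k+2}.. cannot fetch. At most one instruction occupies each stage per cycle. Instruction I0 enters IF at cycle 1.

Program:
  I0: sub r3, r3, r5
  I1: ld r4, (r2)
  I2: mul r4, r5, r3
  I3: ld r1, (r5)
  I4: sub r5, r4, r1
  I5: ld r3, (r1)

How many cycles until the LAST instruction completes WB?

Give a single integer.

I0 sub r3 <- r3,r5: IF@1 ID@2 stall=0 (-) EX@3 MEM@4 WB@5
I1 ld r4 <- r2: IF@2 ID@3 stall=0 (-) EX@4 MEM@5 WB@6
I2 mul r4 <- r5,r3: IF@3 ID@4 stall=1 (RAW on I0.r3 (WB@5)) EX@6 MEM@7 WB@8
I3 ld r1 <- r5: IF@4 ID@6 stall=0 (-) EX@7 MEM@8 WB@9
I4 sub r5 <- r4,r1: IF@6 ID@7 stall=2 (RAW on I3.r1 (WB@9)) EX@10 MEM@11 WB@12
I5 ld r3 <- r1: IF@7 ID@10 stall=0 (-) EX@11 MEM@12 WB@13

Answer: 13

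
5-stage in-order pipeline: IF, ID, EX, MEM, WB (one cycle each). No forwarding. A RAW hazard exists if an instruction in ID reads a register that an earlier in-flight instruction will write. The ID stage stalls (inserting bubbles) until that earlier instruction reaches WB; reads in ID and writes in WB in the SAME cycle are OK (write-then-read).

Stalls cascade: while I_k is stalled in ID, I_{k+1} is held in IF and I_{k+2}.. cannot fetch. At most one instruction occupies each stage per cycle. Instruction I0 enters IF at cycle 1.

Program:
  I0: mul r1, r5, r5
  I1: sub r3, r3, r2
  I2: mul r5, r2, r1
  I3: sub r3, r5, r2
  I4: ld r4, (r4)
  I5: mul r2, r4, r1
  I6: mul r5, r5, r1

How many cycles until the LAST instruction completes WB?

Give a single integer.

Answer: 16

Derivation:
I0 mul r1 <- r5,r5: IF@1 ID@2 stall=0 (-) EX@3 MEM@4 WB@5
I1 sub r3 <- r3,r2: IF@2 ID@3 stall=0 (-) EX@4 MEM@5 WB@6
I2 mul r5 <- r2,r1: IF@3 ID@4 stall=1 (RAW on I0.r1 (WB@5)) EX@6 MEM@7 WB@8
I3 sub r3 <- r5,r2: IF@4 ID@6 stall=2 (RAW on I2.r5 (WB@8)) EX@9 MEM@10 WB@11
I4 ld r4 <- r4: IF@6 ID@9 stall=0 (-) EX@10 MEM@11 WB@12
I5 mul r2 <- r4,r1: IF@9 ID@10 stall=2 (RAW on I4.r4 (WB@12)) EX@13 MEM@14 WB@15
I6 mul r5 <- r5,r1: IF@10 ID@13 stall=0 (-) EX@14 MEM@15 WB@16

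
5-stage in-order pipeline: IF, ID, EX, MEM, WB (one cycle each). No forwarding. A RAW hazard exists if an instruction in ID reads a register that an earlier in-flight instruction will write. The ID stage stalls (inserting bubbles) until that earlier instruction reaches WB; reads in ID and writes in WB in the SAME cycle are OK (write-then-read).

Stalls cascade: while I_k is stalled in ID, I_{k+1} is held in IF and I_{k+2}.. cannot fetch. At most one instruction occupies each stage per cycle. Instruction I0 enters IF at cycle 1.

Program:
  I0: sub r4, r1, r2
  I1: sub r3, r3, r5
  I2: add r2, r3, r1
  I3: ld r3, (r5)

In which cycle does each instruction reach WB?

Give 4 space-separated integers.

I0 sub r4 <- r1,r2: IF@1 ID@2 stall=0 (-) EX@3 MEM@4 WB@5
I1 sub r3 <- r3,r5: IF@2 ID@3 stall=0 (-) EX@4 MEM@5 WB@6
I2 add r2 <- r3,r1: IF@3 ID@4 stall=2 (RAW on I1.r3 (WB@6)) EX@7 MEM@8 WB@9
I3 ld r3 <- r5: IF@4 ID@7 stall=0 (-) EX@8 MEM@9 WB@10

Answer: 5 6 9 10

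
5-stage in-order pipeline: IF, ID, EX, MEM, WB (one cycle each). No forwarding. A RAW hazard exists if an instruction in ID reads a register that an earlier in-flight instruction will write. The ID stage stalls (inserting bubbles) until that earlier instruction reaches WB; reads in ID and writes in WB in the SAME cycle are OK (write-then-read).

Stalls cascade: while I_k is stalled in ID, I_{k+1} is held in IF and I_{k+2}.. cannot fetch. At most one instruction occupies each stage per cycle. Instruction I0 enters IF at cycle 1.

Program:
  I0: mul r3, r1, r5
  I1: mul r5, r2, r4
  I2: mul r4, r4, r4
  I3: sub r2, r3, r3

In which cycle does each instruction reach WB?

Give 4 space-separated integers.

I0 mul r3 <- r1,r5: IF@1 ID@2 stall=0 (-) EX@3 MEM@4 WB@5
I1 mul r5 <- r2,r4: IF@2 ID@3 stall=0 (-) EX@4 MEM@5 WB@6
I2 mul r4 <- r4,r4: IF@3 ID@4 stall=0 (-) EX@5 MEM@6 WB@7
I3 sub r2 <- r3,r3: IF@4 ID@5 stall=0 (-) EX@6 MEM@7 WB@8

Answer: 5 6 7 8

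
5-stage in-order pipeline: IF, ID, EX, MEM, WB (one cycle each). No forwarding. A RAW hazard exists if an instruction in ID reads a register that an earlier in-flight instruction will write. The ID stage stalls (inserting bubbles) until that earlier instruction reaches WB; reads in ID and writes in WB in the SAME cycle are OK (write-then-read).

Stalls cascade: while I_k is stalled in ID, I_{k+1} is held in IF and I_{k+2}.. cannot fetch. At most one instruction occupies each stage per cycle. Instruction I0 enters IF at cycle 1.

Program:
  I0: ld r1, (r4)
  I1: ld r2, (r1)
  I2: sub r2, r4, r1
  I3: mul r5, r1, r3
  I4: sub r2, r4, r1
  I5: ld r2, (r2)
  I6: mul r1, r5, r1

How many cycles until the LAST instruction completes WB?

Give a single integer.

I0 ld r1 <- r4: IF@1 ID@2 stall=0 (-) EX@3 MEM@4 WB@5
I1 ld r2 <- r1: IF@2 ID@3 stall=2 (RAW on I0.r1 (WB@5)) EX@6 MEM@7 WB@8
I2 sub r2 <- r4,r1: IF@3 ID@6 stall=0 (-) EX@7 MEM@8 WB@9
I3 mul r5 <- r1,r3: IF@6 ID@7 stall=0 (-) EX@8 MEM@9 WB@10
I4 sub r2 <- r4,r1: IF@7 ID@8 stall=0 (-) EX@9 MEM@10 WB@11
I5 ld r2 <- r2: IF@8 ID@9 stall=2 (RAW on I4.r2 (WB@11)) EX@12 MEM@13 WB@14
I6 mul r1 <- r5,r1: IF@9 ID@12 stall=0 (-) EX@13 MEM@14 WB@15

Answer: 15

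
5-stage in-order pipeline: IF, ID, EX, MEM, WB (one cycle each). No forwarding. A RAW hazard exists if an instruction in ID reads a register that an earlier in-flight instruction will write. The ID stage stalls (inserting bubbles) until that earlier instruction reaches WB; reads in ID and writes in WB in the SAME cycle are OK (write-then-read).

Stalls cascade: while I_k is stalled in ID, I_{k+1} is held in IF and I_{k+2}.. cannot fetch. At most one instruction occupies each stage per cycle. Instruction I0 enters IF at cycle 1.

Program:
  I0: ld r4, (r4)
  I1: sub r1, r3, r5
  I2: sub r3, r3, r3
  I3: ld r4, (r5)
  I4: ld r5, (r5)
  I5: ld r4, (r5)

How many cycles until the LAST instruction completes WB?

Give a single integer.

Answer: 12

Derivation:
I0 ld r4 <- r4: IF@1 ID@2 stall=0 (-) EX@3 MEM@4 WB@5
I1 sub r1 <- r3,r5: IF@2 ID@3 stall=0 (-) EX@4 MEM@5 WB@6
I2 sub r3 <- r3,r3: IF@3 ID@4 stall=0 (-) EX@5 MEM@6 WB@7
I3 ld r4 <- r5: IF@4 ID@5 stall=0 (-) EX@6 MEM@7 WB@8
I4 ld r5 <- r5: IF@5 ID@6 stall=0 (-) EX@7 MEM@8 WB@9
I5 ld r4 <- r5: IF@6 ID@7 stall=2 (RAW on I4.r5 (WB@9)) EX@10 MEM@11 WB@12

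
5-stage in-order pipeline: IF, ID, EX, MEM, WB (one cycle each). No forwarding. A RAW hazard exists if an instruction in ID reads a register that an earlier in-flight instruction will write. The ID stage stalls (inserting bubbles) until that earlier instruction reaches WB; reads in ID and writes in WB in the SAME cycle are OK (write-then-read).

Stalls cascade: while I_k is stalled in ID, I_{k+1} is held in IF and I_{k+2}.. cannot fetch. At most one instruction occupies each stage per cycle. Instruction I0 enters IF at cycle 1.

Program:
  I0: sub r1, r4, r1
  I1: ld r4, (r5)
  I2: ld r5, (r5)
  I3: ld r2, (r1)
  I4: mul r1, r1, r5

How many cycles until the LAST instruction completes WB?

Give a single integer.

I0 sub r1 <- r4,r1: IF@1 ID@2 stall=0 (-) EX@3 MEM@4 WB@5
I1 ld r4 <- r5: IF@2 ID@3 stall=0 (-) EX@4 MEM@5 WB@6
I2 ld r5 <- r5: IF@3 ID@4 stall=0 (-) EX@5 MEM@6 WB@7
I3 ld r2 <- r1: IF@4 ID@5 stall=0 (-) EX@6 MEM@7 WB@8
I4 mul r1 <- r1,r5: IF@5 ID@6 stall=1 (RAW on I2.r5 (WB@7)) EX@8 MEM@9 WB@10

Answer: 10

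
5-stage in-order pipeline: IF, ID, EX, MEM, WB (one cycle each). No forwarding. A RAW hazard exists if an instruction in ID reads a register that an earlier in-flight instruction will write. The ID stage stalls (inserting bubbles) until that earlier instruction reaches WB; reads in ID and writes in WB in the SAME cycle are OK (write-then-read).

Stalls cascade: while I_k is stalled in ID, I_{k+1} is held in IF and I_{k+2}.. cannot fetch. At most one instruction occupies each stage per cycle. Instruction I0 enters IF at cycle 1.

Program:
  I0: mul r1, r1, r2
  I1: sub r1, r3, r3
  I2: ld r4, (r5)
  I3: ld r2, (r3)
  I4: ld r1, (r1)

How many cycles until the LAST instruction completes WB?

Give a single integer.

I0 mul r1 <- r1,r2: IF@1 ID@2 stall=0 (-) EX@3 MEM@4 WB@5
I1 sub r1 <- r3,r3: IF@2 ID@3 stall=0 (-) EX@4 MEM@5 WB@6
I2 ld r4 <- r5: IF@3 ID@4 stall=0 (-) EX@5 MEM@6 WB@7
I3 ld r2 <- r3: IF@4 ID@5 stall=0 (-) EX@6 MEM@7 WB@8
I4 ld r1 <- r1: IF@5 ID@6 stall=0 (-) EX@7 MEM@8 WB@9

Answer: 9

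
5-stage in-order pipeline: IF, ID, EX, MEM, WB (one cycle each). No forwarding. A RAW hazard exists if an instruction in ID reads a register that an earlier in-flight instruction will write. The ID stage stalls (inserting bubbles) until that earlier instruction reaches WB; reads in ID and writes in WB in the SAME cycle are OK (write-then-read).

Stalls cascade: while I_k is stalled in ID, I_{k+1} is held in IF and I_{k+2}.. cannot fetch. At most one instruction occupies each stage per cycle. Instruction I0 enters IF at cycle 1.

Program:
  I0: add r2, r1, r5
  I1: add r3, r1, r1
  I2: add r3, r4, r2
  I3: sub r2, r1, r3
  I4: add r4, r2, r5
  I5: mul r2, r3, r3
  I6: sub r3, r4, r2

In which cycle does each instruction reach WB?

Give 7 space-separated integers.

I0 add r2 <- r1,r5: IF@1 ID@2 stall=0 (-) EX@3 MEM@4 WB@5
I1 add r3 <- r1,r1: IF@2 ID@3 stall=0 (-) EX@4 MEM@5 WB@6
I2 add r3 <- r4,r2: IF@3 ID@4 stall=1 (RAW on I0.r2 (WB@5)) EX@6 MEM@7 WB@8
I3 sub r2 <- r1,r3: IF@4 ID@6 stall=2 (RAW on I2.r3 (WB@8)) EX@9 MEM@10 WB@11
I4 add r4 <- r2,r5: IF@6 ID@9 stall=2 (RAW on I3.r2 (WB@11)) EX@12 MEM@13 WB@14
I5 mul r2 <- r3,r3: IF@9 ID@12 stall=0 (-) EX@13 MEM@14 WB@15
I6 sub r3 <- r4,r2: IF@12 ID@13 stall=2 (RAW on I5.r2 (WB@15)) EX@16 MEM@17 WB@18

Answer: 5 6 8 11 14 15 18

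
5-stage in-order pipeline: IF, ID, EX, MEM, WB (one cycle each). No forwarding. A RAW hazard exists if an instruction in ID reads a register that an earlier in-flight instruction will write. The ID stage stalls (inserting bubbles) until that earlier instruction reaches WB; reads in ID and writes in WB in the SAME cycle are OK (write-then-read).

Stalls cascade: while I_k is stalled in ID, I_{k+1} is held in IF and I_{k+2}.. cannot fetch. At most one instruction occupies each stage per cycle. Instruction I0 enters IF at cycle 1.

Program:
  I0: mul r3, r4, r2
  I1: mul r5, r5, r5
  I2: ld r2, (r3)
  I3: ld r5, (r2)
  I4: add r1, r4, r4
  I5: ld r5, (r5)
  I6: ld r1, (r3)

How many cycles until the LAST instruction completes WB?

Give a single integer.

Answer: 15

Derivation:
I0 mul r3 <- r4,r2: IF@1 ID@2 stall=0 (-) EX@3 MEM@4 WB@5
I1 mul r5 <- r5,r5: IF@2 ID@3 stall=0 (-) EX@4 MEM@5 WB@6
I2 ld r2 <- r3: IF@3 ID@4 stall=1 (RAW on I0.r3 (WB@5)) EX@6 MEM@7 WB@8
I3 ld r5 <- r2: IF@4 ID@6 stall=2 (RAW on I2.r2 (WB@8)) EX@9 MEM@10 WB@11
I4 add r1 <- r4,r4: IF@6 ID@9 stall=0 (-) EX@10 MEM@11 WB@12
I5 ld r5 <- r5: IF@9 ID@10 stall=1 (RAW on I3.r5 (WB@11)) EX@12 MEM@13 WB@14
I6 ld r1 <- r3: IF@10 ID@12 stall=0 (-) EX@13 MEM@14 WB@15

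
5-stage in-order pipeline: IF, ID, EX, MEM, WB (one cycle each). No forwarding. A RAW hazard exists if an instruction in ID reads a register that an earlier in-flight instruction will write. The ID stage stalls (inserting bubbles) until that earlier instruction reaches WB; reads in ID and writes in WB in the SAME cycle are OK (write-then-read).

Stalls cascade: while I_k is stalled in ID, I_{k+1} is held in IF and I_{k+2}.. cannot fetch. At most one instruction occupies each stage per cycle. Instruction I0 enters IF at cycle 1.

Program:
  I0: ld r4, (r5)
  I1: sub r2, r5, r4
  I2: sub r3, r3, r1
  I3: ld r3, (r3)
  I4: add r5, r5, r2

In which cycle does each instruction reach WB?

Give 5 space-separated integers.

Answer: 5 8 9 12 13

Derivation:
I0 ld r4 <- r5: IF@1 ID@2 stall=0 (-) EX@3 MEM@4 WB@5
I1 sub r2 <- r5,r4: IF@2 ID@3 stall=2 (RAW on I0.r4 (WB@5)) EX@6 MEM@7 WB@8
I2 sub r3 <- r3,r1: IF@3 ID@6 stall=0 (-) EX@7 MEM@8 WB@9
I3 ld r3 <- r3: IF@6 ID@7 stall=2 (RAW on I2.r3 (WB@9)) EX@10 MEM@11 WB@12
I4 add r5 <- r5,r2: IF@7 ID@10 stall=0 (-) EX@11 MEM@12 WB@13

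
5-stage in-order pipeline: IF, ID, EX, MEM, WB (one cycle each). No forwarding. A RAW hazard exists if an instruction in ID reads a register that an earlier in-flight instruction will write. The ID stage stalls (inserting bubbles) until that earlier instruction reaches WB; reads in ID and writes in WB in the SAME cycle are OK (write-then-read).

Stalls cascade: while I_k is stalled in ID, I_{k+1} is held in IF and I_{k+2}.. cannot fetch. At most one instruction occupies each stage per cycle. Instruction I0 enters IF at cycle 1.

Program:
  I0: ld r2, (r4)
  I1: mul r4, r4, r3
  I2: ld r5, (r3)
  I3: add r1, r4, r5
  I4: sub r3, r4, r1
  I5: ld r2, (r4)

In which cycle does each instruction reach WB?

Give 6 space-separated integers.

I0 ld r2 <- r4: IF@1 ID@2 stall=0 (-) EX@3 MEM@4 WB@5
I1 mul r4 <- r4,r3: IF@2 ID@3 stall=0 (-) EX@4 MEM@5 WB@6
I2 ld r5 <- r3: IF@3 ID@4 stall=0 (-) EX@5 MEM@6 WB@7
I3 add r1 <- r4,r5: IF@4 ID@5 stall=2 (RAW on I2.r5 (WB@7)) EX@8 MEM@9 WB@10
I4 sub r3 <- r4,r1: IF@5 ID@8 stall=2 (RAW on I3.r1 (WB@10)) EX@11 MEM@12 WB@13
I5 ld r2 <- r4: IF@8 ID@11 stall=0 (-) EX@12 MEM@13 WB@14

Answer: 5 6 7 10 13 14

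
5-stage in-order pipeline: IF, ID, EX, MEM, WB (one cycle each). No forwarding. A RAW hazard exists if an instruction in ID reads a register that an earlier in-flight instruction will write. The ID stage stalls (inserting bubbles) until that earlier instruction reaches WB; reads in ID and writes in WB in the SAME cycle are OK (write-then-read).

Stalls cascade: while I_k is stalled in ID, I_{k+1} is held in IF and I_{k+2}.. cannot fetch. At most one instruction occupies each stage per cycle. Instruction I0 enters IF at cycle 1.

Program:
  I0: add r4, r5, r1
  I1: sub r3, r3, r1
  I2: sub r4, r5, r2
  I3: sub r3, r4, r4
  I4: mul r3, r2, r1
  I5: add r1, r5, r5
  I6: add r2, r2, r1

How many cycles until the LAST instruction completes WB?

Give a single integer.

Answer: 15

Derivation:
I0 add r4 <- r5,r1: IF@1 ID@2 stall=0 (-) EX@3 MEM@4 WB@5
I1 sub r3 <- r3,r1: IF@2 ID@3 stall=0 (-) EX@4 MEM@5 WB@6
I2 sub r4 <- r5,r2: IF@3 ID@4 stall=0 (-) EX@5 MEM@6 WB@7
I3 sub r3 <- r4,r4: IF@4 ID@5 stall=2 (RAW on I2.r4 (WB@7)) EX@8 MEM@9 WB@10
I4 mul r3 <- r2,r1: IF@5 ID@8 stall=0 (-) EX@9 MEM@10 WB@11
I5 add r1 <- r5,r5: IF@8 ID@9 stall=0 (-) EX@10 MEM@11 WB@12
I6 add r2 <- r2,r1: IF@9 ID@10 stall=2 (RAW on I5.r1 (WB@12)) EX@13 MEM@14 WB@15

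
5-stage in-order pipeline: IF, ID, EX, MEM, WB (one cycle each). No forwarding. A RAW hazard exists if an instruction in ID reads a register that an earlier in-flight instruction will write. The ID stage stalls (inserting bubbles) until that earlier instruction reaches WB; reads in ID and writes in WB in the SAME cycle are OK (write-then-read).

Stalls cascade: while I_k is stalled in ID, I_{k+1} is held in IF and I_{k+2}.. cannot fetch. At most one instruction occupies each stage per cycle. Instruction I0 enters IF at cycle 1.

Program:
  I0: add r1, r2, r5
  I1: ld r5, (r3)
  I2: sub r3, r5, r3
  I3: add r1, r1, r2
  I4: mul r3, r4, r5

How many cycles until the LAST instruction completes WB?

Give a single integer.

Answer: 11

Derivation:
I0 add r1 <- r2,r5: IF@1 ID@2 stall=0 (-) EX@3 MEM@4 WB@5
I1 ld r5 <- r3: IF@2 ID@3 stall=0 (-) EX@4 MEM@5 WB@6
I2 sub r3 <- r5,r3: IF@3 ID@4 stall=2 (RAW on I1.r5 (WB@6)) EX@7 MEM@8 WB@9
I3 add r1 <- r1,r2: IF@4 ID@7 stall=0 (-) EX@8 MEM@9 WB@10
I4 mul r3 <- r4,r5: IF@7 ID@8 stall=0 (-) EX@9 MEM@10 WB@11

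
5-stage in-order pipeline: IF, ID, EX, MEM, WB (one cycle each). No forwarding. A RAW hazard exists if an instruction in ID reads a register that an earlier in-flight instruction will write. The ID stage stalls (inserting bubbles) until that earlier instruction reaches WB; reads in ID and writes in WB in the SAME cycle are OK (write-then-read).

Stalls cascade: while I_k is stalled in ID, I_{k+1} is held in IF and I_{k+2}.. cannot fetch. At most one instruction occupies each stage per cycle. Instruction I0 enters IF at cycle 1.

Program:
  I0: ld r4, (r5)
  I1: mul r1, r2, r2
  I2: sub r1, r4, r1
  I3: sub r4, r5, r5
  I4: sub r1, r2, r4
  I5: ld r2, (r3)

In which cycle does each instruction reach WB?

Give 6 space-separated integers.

I0 ld r4 <- r5: IF@1 ID@2 stall=0 (-) EX@3 MEM@4 WB@5
I1 mul r1 <- r2,r2: IF@2 ID@3 stall=0 (-) EX@4 MEM@5 WB@6
I2 sub r1 <- r4,r1: IF@3 ID@4 stall=2 (RAW on I1.r1 (WB@6)) EX@7 MEM@8 WB@9
I3 sub r4 <- r5,r5: IF@4 ID@7 stall=0 (-) EX@8 MEM@9 WB@10
I4 sub r1 <- r2,r4: IF@7 ID@8 stall=2 (RAW on I3.r4 (WB@10)) EX@11 MEM@12 WB@13
I5 ld r2 <- r3: IF@8 ID@11 stall=0 (-) EX@12 MEM@13 WB@14

Answer: 5 6 9 10 13 14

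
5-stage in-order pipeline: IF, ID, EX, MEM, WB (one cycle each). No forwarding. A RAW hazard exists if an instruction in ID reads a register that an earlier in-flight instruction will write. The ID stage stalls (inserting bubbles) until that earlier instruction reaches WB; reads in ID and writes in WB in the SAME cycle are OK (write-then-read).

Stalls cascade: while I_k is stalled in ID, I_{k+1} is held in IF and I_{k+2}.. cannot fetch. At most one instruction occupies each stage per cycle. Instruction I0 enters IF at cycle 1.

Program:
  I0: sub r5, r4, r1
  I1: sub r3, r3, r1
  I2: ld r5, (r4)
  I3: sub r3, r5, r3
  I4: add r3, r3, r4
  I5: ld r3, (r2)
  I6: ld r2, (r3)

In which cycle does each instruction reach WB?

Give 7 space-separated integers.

Answer: 5 6 7 10 13 14 17

Derivation:
I0 sub r5 <- r4,r1: IF@1 ID@2 stall=0 (-) EX@3 MEM@4 WB@5
I1 sub r3 <- r3,r1: IF@2 ID@3 stall=0 (-) EX@4 MEM@5 WB@6
I2 ld r5 <- r4: IF@3 ID@4 stall=0 (-) EX@5 MEM@6 WB@7
I3 sub r3 <- r5,r3: IF@4 ID@5 stall=2 (RAW on I2.r5 (WB@7)) EX@8 MEM@9 WB@10
I4 add r3 <- r3,r4: IF@5 ID@8 stall=2 (RAW on I3.r3 (WB@10)) EX@11 MEM@12 WB@13
I5 ld r3 <- r2: IF@8 ID@11 stall=0 (-) EX@12 MEM@13 WB@14
I6 ld r2 <- r3: IF@11 ID@12 stall=2 (RAW on I5.r3 (WB@14)) EX@15 MEM@16 WB@17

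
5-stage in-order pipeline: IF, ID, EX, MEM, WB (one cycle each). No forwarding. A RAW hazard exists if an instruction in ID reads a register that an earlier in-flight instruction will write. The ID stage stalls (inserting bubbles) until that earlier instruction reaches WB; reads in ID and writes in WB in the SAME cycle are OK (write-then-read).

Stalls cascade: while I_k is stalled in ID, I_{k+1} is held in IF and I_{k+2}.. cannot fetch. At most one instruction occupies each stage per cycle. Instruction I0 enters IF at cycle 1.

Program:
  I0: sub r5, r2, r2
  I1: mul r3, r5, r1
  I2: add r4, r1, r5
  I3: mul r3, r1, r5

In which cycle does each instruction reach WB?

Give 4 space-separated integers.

Answer: 5 8 9 10

Derivation:
I0 sub r5 <- r2,r2: IF@1 ID@2 stall=0 (-) EX@3 MEM@4 WB@5
I1 mul r3 <- r5,r1: IF@2 ID@3 stall=2 (RAW on I0.r5 (WB@5)) EX@6 MEM@7 WB@8
I2 add r4 <- r1,r5: IF@3 ID@6 stall=0 (-) EX@7 MEM@8 WB@9
I3 mul r3 <- r1,r5: IF@6 ID@7 stall=0 (-) EX@8 MEM@9 WB@10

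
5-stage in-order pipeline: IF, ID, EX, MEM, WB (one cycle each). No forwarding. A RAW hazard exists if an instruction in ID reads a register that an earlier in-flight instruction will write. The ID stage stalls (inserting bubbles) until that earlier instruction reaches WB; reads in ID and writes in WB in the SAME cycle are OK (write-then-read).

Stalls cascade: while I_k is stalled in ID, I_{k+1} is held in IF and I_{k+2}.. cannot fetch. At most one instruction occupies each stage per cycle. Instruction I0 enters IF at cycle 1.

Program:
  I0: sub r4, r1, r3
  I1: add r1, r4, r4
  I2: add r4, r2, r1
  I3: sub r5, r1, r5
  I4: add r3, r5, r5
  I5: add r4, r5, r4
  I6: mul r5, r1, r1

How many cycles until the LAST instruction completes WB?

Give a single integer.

I0 sub r4 <- r1,r3: IF@1 ID@2 stall=0 (-) EX@3 MEM@4 WB@5
I1 add r1 <- r4,r4: IF@2 ID@3 stall=2 (RAW on I0.r4 (WB@5)) EX@6 MEM@7 WB@8
I2 add r4 <- r2,r1: IF@3 ID@6 stall=2 (RAW on I1.r1 (WB@8)) EX@9 MEM@10 WB@11
I3 sub r5 <- r1,r5: IF@6 ID@9 stall=0 (-) EX@10 MEM@11 WB@12
I4 add r3 <- r5,r5: IF@9 ID@10 stall=2 (RAW on I3.r5 (WB@12)) EX@13 MEM@14 WB@15
I5 add r4 <- r5,r4: IF@10 ID@13 stall=0 (-) EX@14 MEM@15 WB@16
I6 mul r5 <- r1,r1: IF@13 ID@14 stall=0 (-) EX@15 MEM@16 WB@17

Answer: 17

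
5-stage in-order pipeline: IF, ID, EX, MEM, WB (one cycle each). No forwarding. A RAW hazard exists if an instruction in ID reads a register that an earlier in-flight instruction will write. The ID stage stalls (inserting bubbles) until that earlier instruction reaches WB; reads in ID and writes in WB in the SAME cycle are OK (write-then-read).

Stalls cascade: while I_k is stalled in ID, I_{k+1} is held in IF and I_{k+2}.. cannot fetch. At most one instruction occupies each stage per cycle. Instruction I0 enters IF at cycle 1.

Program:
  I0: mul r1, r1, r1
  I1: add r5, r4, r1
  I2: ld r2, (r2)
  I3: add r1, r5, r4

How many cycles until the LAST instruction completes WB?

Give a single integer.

I0 mul r1 <- r1,r1: IF@1 ID@2 stall=0 (-) EX@3 MEM@4 WB@5
I1 add r5 <- r4,r1: IF@2 ID@3 stall=2 (RAW on I0.r1 (WB@5)) EX@6 MEM@7 WB@8
I2 ld r2 <- r2: IF@3 ID@6 stall=0 (-) EX@7 MEM@8 WB@9
I3 add r1 <- r5,r4: IF@6 ID@7 stall=1 (RAW on I1.r5 (WB@8)) EX@9 MEM@10 WB@11

Answer: 11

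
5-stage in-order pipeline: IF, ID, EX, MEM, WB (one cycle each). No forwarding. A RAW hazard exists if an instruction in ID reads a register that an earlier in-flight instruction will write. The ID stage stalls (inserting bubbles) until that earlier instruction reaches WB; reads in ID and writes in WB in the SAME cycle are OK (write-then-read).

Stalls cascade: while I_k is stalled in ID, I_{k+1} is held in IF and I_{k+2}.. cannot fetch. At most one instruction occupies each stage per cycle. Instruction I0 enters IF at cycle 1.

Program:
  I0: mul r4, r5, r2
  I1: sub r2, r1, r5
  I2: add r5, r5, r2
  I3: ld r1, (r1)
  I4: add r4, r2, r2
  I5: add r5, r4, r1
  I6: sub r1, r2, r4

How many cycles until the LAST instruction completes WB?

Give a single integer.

I0 mul r4 <- r5,r2: IF@1 ID@2 stall=0 (-) EX@3 MEM@4 WB@5
I1 sub r2 <- r1,r5: IF@2 ID@3 stall=0 (-) EX@4 MEM@5 WB@6
I2 add r5 <- r5,r2: IF@3 ID@4 stall=2 (RAW on I1.r2 (WB@6)) EX@7 MEM@8 WB@9
I3 ld r1 <- r1: IF@4 ID@7 stall=0 (-) EX@8 MEM@9 WB@10
I4 add r4 <- r2,r2: IF@7 ID@8 stall=0 (-) EX@9 MEM@10 WB@11
I5 add r5 <- r4,r1: IF@8 ID@9 stall=2 (RAW on I4.r4 (WB@11)) EX@12 MEM@13 WB@14
I6 sub r1 <- r2,r4: IF@9 ID@12 stall=0 (-) EX@13 MEM@14 WB@15

Answer: 15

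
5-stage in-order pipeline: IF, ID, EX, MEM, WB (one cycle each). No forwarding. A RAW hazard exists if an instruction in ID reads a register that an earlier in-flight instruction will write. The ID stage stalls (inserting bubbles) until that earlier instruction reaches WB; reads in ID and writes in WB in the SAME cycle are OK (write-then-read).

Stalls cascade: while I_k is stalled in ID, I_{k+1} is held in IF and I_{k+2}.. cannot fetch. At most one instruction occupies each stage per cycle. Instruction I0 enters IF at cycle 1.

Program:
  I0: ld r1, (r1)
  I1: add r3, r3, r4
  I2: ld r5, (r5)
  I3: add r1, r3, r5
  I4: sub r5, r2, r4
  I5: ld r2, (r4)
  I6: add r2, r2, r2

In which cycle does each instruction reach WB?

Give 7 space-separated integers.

I0 ld r1 <- r1: IF@1 ID@2 stall=0 (-) EX@3 MEM@4 WB@5
I1 add r3 <- r3,r4: IF@2 ID@3 stall=0 (-) EX@4 MEM@5 WB@6
I2 ld r5 <- r5: IF@3 ID@4 stall=0 (-) EX@5 MEM@6 WB@7
I3 add r1 <- r3,r5: IF@4 ID@5 stall=2 (RAW on I2.r5 (WB@7)) EX@8 MEM@9 WB@10
I4 sub r5 <- r2,r4: IF@5 ID@8 stall=0 (-) EX@9 MEM@10 WB@11
I5 ld r2 <- r4: IF@8 ID@9 stall=0 (-) EX@10 MEM@11 WB@12
I6 add r2 <- r2,r2: IF@9 ID@10 stall=2 (RAW on I5.r2 (WB@12)) EX@13 MEM@14 WB@15

Answer: 5 6 7 10 11 12 15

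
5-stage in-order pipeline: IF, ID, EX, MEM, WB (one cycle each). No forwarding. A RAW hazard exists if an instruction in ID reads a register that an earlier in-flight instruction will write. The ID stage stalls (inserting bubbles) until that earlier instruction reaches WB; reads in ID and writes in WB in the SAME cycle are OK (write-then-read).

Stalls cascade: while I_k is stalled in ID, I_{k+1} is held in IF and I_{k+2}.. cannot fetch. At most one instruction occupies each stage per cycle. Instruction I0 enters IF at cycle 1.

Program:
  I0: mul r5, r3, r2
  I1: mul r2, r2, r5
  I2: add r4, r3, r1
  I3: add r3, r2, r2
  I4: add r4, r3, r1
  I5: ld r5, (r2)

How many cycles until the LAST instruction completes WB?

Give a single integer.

I0 mul r5 <- r3,r2: IF@1 ID@2 stall=0 (-) EX@3 MEM@4 WB@5
I1 mul r2 <- r2,r5: IF@2 ID@3 stall=2 (RAW on I0.r5 (WB@5)) EX@6 MEM@7 WB@8
I2 add r4 <- r3,r1: IF@3 ID@6 stall=0 (-) EX@7 MEM@8 WB@9
I3 add r3 <- r2,r2: IF@6 ID@7 stall=1 (RAW on I1.r2 (WB@8)) EX@9 MEM@10 WB@11
I4 add r4 <- r3,r1: IF@7 ID@9 stall=2 (RAW on I3.r3 (WB@11)) EX@12 MEM@13 WB@14
I5 ld r5 <- r2: IF@9 ID@12 stall=0 (-) EX@13 MEM@14 WB@15

Answer: 15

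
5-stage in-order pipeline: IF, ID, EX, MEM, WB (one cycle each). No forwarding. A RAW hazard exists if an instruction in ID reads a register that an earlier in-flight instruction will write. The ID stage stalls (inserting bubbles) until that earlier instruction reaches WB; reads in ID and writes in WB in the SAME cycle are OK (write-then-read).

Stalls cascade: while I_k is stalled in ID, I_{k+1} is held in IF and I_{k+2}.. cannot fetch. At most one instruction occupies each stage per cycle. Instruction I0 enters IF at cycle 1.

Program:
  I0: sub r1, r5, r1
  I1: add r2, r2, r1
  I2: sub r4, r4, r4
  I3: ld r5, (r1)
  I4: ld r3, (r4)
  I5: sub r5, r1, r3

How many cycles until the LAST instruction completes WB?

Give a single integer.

Answer: 15

Derivation:
I0 sub r1 <- r5,r1: IF@1 ID@2 stall=0 (-) EX@3 MEM@4 WB@5
I1 add r2 <- r2,r1: IF@2 ID@3 stall=2 (RAW on I0.r1 (WB@5)) EX@6 MEM@7 WB@8
I2 sub r4 <- r4,r4: IF@3 ID@6 stall=0 (-) EX@7 MEM@8 WB@9
I3 ld r5 <- r1: IF@6 ID@7 stall=0 (-) EX@8 MEM@9 WB@10
I4 ld r3 <- r4: IF@7 ID@8 stall=1 (RAW on I2.r4 (WB@9)) EX@10 MEM@11 WB@12
I5 sub r5 <- r1,r3: IF@8 ID@10 stall=2 (RAW on I4.r3 (WB@12)) EX@13 MEM@14 WB@15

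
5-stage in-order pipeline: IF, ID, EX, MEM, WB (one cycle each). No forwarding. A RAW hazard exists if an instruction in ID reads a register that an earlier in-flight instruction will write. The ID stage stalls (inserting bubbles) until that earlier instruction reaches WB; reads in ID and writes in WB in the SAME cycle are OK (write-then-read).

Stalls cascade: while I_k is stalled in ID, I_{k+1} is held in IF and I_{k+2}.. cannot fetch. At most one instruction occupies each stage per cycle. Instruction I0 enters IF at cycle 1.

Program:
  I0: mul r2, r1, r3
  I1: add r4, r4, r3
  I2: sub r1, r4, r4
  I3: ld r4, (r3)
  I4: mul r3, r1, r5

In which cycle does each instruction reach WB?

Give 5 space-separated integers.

I0 mul r2 <- r1,r3: IF@1 ID@2 stall=0 (-) EX@3 MEM@4 WB@5
I1 add r4 <- r4,r3: IF@2 ID@3 stall=0 (-) EX@4 MEM@5 WB@6
I2 sub r1 <- r4,r4: IF@3 ID@4 stall=2 (RAW on I1.r4 (WB@6)) EX@7 MEM@8 WB@9
I3 ld r4 <- r3: IF@4 ID@7 stall=0 (-) EX@8 MEM@9 WB@10
I4 mul r3 <- r1,r5: IF@7 ID@8 stall=1 (RAW on I2.r1 (WB@9)) EX@10 MEM@11 WB@12

Answer: 5 6 9 10 12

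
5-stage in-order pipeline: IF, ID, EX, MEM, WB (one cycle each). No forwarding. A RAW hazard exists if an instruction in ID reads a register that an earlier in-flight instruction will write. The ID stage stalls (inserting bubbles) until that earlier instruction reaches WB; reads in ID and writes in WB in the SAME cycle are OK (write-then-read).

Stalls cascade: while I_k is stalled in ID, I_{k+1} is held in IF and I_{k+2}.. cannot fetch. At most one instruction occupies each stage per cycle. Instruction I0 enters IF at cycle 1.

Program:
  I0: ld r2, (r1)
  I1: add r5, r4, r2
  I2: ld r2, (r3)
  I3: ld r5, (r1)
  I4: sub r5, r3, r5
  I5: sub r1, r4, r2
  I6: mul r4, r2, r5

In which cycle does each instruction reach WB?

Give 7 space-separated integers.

I0 ld r2 <- r1: IF@1 ID@2 stall=0 (-) EX@3 MEM@4 WB@5
I1 add r5 <- r4,r2: IF@2 ID@3 stall=2 (RAW on I0.r2 (WB@5)) EX@6 MEM@7 WB@8
I2 ld r2 <- r3: IF@3 ID@6 stall=0 (-) EX@7 MEM@8 WB@9
I3 ld r5 <- r1: IF@6 ID@7 stall=0 (-) EX@8 MEM@9 WB@10
I4 sub r5 <- r3,r5: IF@7 ID@8 stall=2 (RAW on I3.r5 (WB@10)) EX@11 MEM@12 WB@13
I5 sub r1 <- r4,r2: IF@8 ID@11 stall=0 (-) EX@12 MEM@13 WB@14
I6 mul r4 <- r2,r5: IF@11 ID@12 stall=1 (RAW on I4.r5 (WB@13)) EX@14 MEM@15 WB@16

Answer: 5 8 9 10 13 14 16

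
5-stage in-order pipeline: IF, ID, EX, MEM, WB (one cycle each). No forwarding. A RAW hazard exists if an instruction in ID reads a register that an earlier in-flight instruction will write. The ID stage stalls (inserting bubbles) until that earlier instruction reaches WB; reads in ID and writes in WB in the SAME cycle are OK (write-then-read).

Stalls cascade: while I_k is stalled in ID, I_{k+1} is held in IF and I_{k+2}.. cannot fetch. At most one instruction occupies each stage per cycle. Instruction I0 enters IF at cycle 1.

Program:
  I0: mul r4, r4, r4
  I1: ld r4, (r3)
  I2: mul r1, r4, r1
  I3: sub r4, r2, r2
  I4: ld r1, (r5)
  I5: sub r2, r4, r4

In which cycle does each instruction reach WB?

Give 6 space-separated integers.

I0 mul r4 <- r4,r4: IF@1 ID@2 stall=0 (-) EX@3 MEM@4 WB@5
I1 ld r4 <- r3: IF@2 ID@3 stall=0 (-) EX@4 MEM@5 WB@6
I2 mul r1 <- r4,r1: IF@3 ID@4 stall=2 (RAW on I1.r4 (WB@6)) EX@7 MEM@8 WB@9
I3 sub r4 <- r2,r2: IF@4 ID@7 stall=0 (-) EX@8 MEM@9 WB@10
I4 ld r1 <- r5: IF@7 ID@8 stall=0 (-) EX@9 MEM@10 WB@11
I5 sub r2 <- r4,r4: IF@8 ID@9 stall=1 (RAW on I3.r4 (WB@10)) EX@11 MEM@12 WB@13

Answer: 5 6 9 10 11 13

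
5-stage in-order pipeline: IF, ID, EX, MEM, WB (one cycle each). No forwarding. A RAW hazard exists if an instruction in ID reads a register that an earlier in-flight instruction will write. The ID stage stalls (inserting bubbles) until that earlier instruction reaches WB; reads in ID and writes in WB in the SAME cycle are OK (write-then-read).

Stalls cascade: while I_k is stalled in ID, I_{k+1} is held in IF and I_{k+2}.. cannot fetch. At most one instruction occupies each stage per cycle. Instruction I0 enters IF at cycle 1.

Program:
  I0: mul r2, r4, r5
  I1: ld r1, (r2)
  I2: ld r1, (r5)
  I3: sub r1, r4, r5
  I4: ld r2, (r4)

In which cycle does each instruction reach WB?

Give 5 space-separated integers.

Answer: 5 8 9 10 11

Derivation:
I0 mul r2 <- r4,r5: IF@1 ID@2 stall=0 (-) EX@3 MEM@4 WB@5
I1 ld r1 <- r2: IF@2 ID@3 stall=2 (RAW on I0.r2 (WB@5)) EX@6 MEM@7 WB@8
I2 ld r1 <- r5: IF@3 ID@6 stall=0 (-) EX@7 MEM@8 WB@9
I3 sub r1 <- r4,r5: IF@6 ID@7 stall=0 (-) EX@8 MEM@9 WB@10
I4 ld r2 <- r4: IF@7 ID@8 stall=0 (-) EX@9 MEM@10 WB@11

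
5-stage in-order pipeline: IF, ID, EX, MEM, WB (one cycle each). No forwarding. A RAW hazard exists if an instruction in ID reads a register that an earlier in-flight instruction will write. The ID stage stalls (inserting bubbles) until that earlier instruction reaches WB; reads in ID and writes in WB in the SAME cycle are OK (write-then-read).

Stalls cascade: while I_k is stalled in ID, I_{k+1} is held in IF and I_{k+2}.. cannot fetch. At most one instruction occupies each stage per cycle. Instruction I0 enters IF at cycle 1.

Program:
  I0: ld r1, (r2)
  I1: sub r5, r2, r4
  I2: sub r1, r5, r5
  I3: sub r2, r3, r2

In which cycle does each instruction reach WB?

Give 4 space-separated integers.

Answer: 5 6 9 10

Derivation:
I0 ld r1 <- r2: IF@1 ID@2 stall=0 (-) EX@3 MEM@4 WB@5
I1 sub r5 <- r2,r4: IF@2 ID@3 stall=0 (-) EX@4 MEM@5 WB@6
I2 sub r1 <- r5,r5: IF@3 ID@4 stall=2 (RAW on I1.r5 (WB@6)) EX@7 MEM@8 WB@9
I3 sub r2 <- r3,r2: IF@4 ID@7 stall=0 (-) EX@8 MEM@9 WB@10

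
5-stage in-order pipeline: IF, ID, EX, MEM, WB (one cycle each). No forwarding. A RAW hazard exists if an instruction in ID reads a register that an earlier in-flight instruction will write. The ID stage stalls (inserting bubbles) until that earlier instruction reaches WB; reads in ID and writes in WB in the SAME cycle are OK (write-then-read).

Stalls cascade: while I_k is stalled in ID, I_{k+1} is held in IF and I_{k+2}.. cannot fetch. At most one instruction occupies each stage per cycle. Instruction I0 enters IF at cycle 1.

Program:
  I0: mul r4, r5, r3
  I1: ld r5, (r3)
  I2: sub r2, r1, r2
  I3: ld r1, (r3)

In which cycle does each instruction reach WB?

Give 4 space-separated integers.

I0 mul r4 <- r5,r3: IF@1 ID@2 stall=0 (-) EX@3 MEM@4 WB@5
I1 ld r5 <- r3: IF@2 ID@3 stall=0 (-) EX@4 MEM@5 WB@6
I2 sub r2 <- r1,r2: IF@3 ID@4 stall=0 (-) EX@5 MEM@6 WB@7
I3 ld r1 <- r3: IF@4 ID@5 stall=0 (-) EX@6 MEM@7 WB@8

Answer: 5 6 7 8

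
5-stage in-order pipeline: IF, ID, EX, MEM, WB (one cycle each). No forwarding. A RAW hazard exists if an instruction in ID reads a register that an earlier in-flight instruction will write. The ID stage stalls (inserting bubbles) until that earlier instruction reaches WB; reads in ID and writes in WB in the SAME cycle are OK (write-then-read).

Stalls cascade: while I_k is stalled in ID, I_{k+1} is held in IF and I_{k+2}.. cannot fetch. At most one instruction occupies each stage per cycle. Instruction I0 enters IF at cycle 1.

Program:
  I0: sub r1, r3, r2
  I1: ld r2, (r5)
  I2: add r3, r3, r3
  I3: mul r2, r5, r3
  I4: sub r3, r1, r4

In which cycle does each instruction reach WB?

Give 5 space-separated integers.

I0 sub r1 <- r3,r2: IF@1 ID@2 stall=0 (-) EX@3 MEM@4 WB@5
I1 ld r2 <- r5: IF@2 ID@3 stall=0 (-) EX@4 MEM@5 WB@6
I2 add r3 <- r3,r3: IF@3 ID@4 stall=0 (-) EX@5 MEM@6 WB@7
I3 mul r2 <- r5,r3: IF@4 ID@5 stall=2 (RAW on I2.r3 (WB@7)) EX@8 MEM@9 WB@10
I4 sub r3 <- r1,r4: IF@5 ID@8 stall=0 (-) EX@9 MEM@10 WB@11

Answer: 5 6 7 10 11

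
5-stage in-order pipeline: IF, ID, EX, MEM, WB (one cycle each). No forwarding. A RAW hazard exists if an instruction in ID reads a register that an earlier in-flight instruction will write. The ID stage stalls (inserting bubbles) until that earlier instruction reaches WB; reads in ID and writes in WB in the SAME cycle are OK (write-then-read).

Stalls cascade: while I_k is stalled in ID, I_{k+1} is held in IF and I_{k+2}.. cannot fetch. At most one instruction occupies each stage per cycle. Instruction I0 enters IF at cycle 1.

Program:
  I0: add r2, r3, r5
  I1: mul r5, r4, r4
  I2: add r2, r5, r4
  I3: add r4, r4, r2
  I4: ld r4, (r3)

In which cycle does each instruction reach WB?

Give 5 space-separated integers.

I0 add r2 <- r3,r5: IF@1 ID@2 stall=0 (-) EX@3 MEM@4 WB@5
I1 mul r5 <- r4,r4: IF@2 ID@3 stall=0 (-) EX@4 MEM@5 WB@6
I2 add r2 <- r5,r4: IF@3 ID@4 stall=2 (RAW on I1.r5 (WB@6)) EX@7 MEM@8 WB@9
I3 add r4 <- r4,r2: IF@4 ID@7 stall=2 (RAW on I2.r2 (WB@9)) EX@10 MEM@11 WB@12
I4 ld r4 <- r3: IF@7 ID@10 stall=0 (-) EX@11 MEM@12 WB@13

Answer: 5 6 9 12 13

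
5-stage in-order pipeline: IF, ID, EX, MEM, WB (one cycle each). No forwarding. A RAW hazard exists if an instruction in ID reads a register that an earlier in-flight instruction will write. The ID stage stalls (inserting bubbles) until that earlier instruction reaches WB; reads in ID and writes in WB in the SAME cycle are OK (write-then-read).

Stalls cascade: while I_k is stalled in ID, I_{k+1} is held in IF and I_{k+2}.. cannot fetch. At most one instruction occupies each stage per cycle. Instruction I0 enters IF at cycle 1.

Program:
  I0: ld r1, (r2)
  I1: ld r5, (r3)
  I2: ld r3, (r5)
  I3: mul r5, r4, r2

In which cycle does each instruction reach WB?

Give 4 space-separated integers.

Answer: 5 6 9 10

Derivation:
I0 ld r1 <- r2: IF@1 ID@2 stall=0 (-) EX@3 MEM@4 WB@5
I1 ld r5 <- r3: IF@2 ID@3 stall=0 (-) EX@4 MEM@5 WB@6
I2 ld r3 <- r5: IF@3 ID@4 stall=2 (RAW on I1.r5 (WB@6)) EX@7 MEM@8 WB@9
I3 mul r5 <- r4,r2: IF@4 ID@7 stall=0 (-) EX@8 MEM@9 WB@10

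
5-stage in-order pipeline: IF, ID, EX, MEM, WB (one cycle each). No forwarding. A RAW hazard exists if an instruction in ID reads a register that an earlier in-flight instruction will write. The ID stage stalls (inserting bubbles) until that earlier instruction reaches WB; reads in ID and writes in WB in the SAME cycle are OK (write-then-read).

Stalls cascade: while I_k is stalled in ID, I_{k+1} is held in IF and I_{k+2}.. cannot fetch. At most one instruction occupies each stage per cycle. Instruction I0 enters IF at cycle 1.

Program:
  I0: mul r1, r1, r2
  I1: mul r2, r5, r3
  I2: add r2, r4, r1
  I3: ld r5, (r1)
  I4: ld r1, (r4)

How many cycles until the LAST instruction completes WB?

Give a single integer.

Answer: 10

Derivation:
I0 mul r1 <- r1,r2: IF@1 ID@2 stall=0 (-) EX@3 MEM@4 WB@5
I1 mul r2 <- r5,r3: IF@2 ID@3 stall=0 (-) EX@4 MEM@5 WB@6
I2 add r2 <- r4,r1: IF@3 ID@4 stall=1 (RAW on I0.r1 (WB@5)) EX@6 MEM@7 WB@8
I3 ld r5 <- r1: IF@4 ID@6 stall=0 (-) EX@7 MEM@8 WB@9
I4 ld r1 <- r4: IF@6 ID@7 stall=0 (-) EX@8 MEM@9 WB@10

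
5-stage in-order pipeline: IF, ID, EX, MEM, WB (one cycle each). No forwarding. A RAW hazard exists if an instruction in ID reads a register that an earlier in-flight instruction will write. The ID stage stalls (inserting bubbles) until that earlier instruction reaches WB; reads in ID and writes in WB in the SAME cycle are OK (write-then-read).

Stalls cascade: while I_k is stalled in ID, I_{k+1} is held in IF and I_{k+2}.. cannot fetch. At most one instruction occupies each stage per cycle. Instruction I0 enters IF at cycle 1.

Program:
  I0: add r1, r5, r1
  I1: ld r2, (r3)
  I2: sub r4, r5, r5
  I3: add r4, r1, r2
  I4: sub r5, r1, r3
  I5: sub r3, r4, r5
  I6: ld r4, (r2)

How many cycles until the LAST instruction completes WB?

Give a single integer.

I0 add r1 <- r5,r1: IF@1 ID@2 stall=0 (-) EX@3 MEM@4 WB@5
I1 ld r2 <- r3: IF@2 ID@3 stall=0 (-) EX@4 MEM@5 WB@6
I2 sub r4 <- r5,r5: IF@3 ID@4 stall=0 (-) EX@5 MEM@6 WB@7
I3 add r4 <- r1,r2: IF@4 ID@5 stall=1 (RAW on I1.r2 (WB@6)) EX@7 MEM@8 WB@9
I4 sub r5 <- r1,r3: IF@5 ID@7 stall=0 (-) EX@8 MEM@9 WB@10
I5 sub r3 <- r4,r5: IF@7 ID@8 stall=2 (RAW on I4.r5 (WB@10)) EX@11 MEM@12 WB@13
I6 ld r4 <- r2: IF@8 ID@11 stall=0 (-) EX@12 MEM@13 WB@14

Answer: 14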